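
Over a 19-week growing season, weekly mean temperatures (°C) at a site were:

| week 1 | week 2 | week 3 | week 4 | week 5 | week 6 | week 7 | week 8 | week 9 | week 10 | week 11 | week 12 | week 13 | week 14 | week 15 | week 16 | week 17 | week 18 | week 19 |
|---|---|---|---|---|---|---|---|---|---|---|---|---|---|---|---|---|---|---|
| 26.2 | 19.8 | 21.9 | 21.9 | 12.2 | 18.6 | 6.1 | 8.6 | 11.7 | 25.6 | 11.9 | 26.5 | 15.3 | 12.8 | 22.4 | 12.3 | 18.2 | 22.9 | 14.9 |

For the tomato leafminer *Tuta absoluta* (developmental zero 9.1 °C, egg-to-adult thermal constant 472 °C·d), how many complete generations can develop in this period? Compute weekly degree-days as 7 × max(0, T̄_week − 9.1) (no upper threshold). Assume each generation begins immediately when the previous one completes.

2 generations

Weekly DD (7 × max(0, T̄ − 9.1)): 119.7, 74.9, 89.6, 89.6, 21.7, 66.5, 0.0, 0.0, 18.2, 115.5, 19.6, 121.8, 43.4, 25.9, 93.1, 22.4, 63.7, 96.6, 40.6.
Season total = 1122.8 DD.
Complete generations = ⌊1122.8 / 472⌋ = 2.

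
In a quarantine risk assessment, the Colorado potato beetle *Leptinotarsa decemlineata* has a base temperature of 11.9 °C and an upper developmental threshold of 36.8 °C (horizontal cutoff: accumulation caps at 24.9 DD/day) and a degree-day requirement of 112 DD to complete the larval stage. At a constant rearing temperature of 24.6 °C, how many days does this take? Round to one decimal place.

Daily accumulation = 24.6 − 11.9 = 12.7 DD/day.
Duration = 112 / 12.7 = 8.819 ≈ 8.8 days.

8.8 days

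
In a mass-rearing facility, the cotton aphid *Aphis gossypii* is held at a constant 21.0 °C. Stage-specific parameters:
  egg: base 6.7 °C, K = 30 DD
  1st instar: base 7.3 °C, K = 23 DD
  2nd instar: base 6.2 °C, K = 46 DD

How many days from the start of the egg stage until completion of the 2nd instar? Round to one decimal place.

6.9 days

egg: 30 / (21.0 − 6.7) = 30 / 14.3 = 2.098 d.
1st instar: 23 / (21.0 − 7.3) = 23 / 13.7 = 1.679 d.
2nd instar: 46 / (21.0 − 6.2) = 46 / 14.8 = 3.108 d.
Sum = 6.885 ≈ 6.9 days.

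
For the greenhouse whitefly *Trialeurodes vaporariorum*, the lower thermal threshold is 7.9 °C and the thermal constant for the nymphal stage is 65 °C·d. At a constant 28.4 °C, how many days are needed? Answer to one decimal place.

Daily accumulation = 28.4 − 7.9 = 20.5 DD/day.
Duration = 65 / 20.5 = 3.171 ≈ 3.2 days.

3.2 days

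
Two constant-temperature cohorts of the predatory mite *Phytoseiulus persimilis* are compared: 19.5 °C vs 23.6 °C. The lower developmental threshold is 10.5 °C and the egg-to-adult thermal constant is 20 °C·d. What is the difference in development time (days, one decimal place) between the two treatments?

At 19.5 °C: 20 / (19.5 − 10.5) = 20 / 9.0 = 2.222 d.
At 23.6 °C: 20 / (23.6 − 10.5) = 20 / 13.1 = 1.527 d.
Difference = |2.222 − 1.527| = 0.696 ≈ 0.7 days.

0.7 days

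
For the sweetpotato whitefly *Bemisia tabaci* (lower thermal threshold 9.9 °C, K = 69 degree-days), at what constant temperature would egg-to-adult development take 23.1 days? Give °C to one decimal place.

12.9 °C

Required daily accumulation = 69 / 23.1 = 2.987 DD/day.
T = T_base + 2.987 = 9.9 + 2.987 = 12.887 ≈ 12.9 °C.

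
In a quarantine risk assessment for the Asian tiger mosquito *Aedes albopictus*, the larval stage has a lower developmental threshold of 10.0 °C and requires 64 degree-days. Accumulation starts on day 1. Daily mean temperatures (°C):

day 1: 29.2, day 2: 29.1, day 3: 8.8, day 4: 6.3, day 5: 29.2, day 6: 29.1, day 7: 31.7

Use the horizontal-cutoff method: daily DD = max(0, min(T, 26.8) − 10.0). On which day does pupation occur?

day 6

Daily DD above 10.0 °C (capped at 16.8): 16.8, 16.8, 0.0, 0.0, 16.8, 16.8, 16.8.
Cumulative: 16.8, 33.6, 33.6, 33.6, 50.4, 67.2, 84.0.
The total first reaches 64 DD on day 6.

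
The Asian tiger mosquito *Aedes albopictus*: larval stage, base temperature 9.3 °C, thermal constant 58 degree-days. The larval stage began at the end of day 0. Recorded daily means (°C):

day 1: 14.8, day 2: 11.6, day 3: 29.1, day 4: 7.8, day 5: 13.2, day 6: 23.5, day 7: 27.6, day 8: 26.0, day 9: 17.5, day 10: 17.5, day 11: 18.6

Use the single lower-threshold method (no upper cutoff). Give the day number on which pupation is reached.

day 7

Daily DD above 9.3 °C: 5.5, 2.3, 19.8, 0.0, 3.9, 14.2, 18.3, 16.7, 8.2, 8.2, 9.3.
Cumulative: 5.5, 7.8, 27.6, 27.6, 31.5, 45.7, 64.0, 80.7, 88.9, 97.1, 106.4.
The total first reaches 58 DD on day 7.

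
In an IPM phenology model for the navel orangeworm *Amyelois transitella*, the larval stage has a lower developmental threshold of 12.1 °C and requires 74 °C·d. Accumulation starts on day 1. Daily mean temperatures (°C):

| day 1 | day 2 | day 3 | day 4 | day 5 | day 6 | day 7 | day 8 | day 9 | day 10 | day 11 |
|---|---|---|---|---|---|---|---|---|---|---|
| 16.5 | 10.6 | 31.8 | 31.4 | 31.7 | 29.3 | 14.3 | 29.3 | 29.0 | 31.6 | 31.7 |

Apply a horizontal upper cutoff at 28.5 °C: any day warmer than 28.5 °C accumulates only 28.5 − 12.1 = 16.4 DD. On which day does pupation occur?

Daily DD above 12.1 °C (capped at 16.4): 4.4, 0.0, 16.4, 16.4, 16.4, 16.4, 2.2, 16.4, 16.4, 16.4, 16.4.
Cumulative: 4.4, 4.4, 20.8, 37.2, 53.6, 70.0, 72.2, 88.6, 105.0, 121.4, 137.8.
The total first reaches 74 DD on day 8.

day 8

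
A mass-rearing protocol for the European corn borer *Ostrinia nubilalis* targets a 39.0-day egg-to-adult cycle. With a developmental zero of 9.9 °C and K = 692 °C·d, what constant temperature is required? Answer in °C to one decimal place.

27.6 °C

Required daily accumulation = 692 / 39.0 = 17.744 DD/day.
T = T_base + 17.744 = 9.9 + 17.744 = 27.644 ≈ 27.6 °C.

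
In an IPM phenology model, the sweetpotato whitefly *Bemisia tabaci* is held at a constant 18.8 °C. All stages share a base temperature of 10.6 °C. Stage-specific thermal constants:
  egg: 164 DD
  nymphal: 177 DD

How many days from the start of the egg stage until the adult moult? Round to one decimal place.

41.6 days

Daily accumulation at 18.8 °C = 18.8 − 10.6 = 8.2 DD/day.
Total K = 164 + 177 = 341 DD.
Total duration = 341 / 8.2 = 41.585 ≈ 41.6 days.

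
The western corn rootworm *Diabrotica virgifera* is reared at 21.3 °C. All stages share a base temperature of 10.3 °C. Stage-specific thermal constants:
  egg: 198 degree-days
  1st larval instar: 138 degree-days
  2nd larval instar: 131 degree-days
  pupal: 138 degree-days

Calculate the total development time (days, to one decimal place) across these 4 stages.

55.0 days

Daily accumulation at 21.3 °C = 21.3 − 10.3 = 11.0 DD/day.
Total K = 198 + 138 + 131 + 138 = 605 DD.
Total duration = 605 / 11.0 = 55.000 ≈ 55.0 days.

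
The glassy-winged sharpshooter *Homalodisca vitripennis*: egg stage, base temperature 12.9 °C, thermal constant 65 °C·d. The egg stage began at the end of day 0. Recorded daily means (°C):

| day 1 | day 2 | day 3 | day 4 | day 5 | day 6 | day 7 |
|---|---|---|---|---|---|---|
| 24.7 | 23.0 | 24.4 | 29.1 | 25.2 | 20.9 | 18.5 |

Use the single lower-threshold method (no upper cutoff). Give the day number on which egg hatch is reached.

Daily DD above 12.9 °C: 11.8, 10.1, 11.5, 16.2, 12.3, 8.0, 5.6.
Cumulative: 11.8, 21.9, 33.4, 49.6, 61.9, 69.9, 75.5.
The total first reaches 65 DD on day 6.

day 6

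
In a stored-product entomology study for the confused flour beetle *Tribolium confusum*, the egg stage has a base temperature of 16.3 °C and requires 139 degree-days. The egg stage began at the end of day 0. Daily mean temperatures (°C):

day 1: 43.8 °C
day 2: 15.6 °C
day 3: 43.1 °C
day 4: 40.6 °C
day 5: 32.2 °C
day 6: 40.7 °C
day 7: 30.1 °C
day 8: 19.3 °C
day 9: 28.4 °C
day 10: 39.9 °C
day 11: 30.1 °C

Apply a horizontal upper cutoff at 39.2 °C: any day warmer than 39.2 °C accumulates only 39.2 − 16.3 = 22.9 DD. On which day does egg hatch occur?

day 10

Daily DD above 16.3 °C (capped at 22.9): 22.9, 0.0, 22.9, 22.9, 15.9, 22.9, 13.8, 3.0, 12.1, 22.9, 13.8.
Cumulative: 22.9, 22.9, 45.8, 68.7, 84.6, 107.5, 121.3, 124.3, 136.4, 159.3, 173.1.
The total first reaches 139 DD on day 10.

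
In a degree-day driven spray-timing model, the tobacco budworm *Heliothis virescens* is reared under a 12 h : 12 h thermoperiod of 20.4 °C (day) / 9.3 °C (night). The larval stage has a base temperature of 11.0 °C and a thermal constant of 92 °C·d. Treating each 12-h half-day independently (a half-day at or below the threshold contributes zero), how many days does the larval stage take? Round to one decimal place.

19.6 days

Day half: max(0, 20.4 − 11.0) × 0.5 = 9.4 × 0.5 = 4.70 DD.
Night half: max(0, 9.3 − 11.0) × 0.5 = 0.0 × 0.5 = 0.00 DD.
Per 24 h: 4.70 DD/day.
Duration = 92 / 4.70 = 19.574 ≈ 19.6 days.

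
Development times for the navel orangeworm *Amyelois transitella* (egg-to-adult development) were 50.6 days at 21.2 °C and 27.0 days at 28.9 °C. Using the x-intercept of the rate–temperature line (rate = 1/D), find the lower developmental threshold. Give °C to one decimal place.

12.4 °C

Linear rate model ⇒ the product D·(T − T_b) is constant across temperatures.
50.6·(21.2 − T_b) = 27.0·(28.9 − T_b)
T_b = (50.6·21.2 − 27.0·28.9) / (50.6 − 27.0) = 292.42 / 23.6 = 12.391 °C ≈ 12.4 °C.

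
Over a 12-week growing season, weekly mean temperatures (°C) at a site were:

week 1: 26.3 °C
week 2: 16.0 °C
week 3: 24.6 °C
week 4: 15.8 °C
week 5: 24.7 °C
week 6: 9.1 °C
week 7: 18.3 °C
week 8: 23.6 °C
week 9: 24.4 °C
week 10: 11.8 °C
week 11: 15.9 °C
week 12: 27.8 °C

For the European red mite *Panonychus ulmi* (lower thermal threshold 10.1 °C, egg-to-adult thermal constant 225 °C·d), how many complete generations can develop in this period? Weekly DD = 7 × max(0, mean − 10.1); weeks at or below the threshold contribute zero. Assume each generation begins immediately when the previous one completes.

Weekly DD (7 × max(0, T̄ − 10.1)): 113.4, 41.3, 101.5, 39.9, 102.2, 0.0, 57.4, 94.5, 100.1, 11.9, 40.6, 123.9.
Season total = 826.7 DD.
Complete generations = ⌊826.7 / 225⌋ = 3.

3 generations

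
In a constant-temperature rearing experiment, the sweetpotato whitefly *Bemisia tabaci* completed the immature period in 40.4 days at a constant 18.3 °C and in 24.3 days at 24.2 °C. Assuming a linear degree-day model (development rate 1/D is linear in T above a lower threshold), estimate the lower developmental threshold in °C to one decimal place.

9.4 °C

Under the model K = D·(T − T_b), so D₁·(T₁ − T_b) = D₂·(T₂ − T_b).
40.4·(18.3 − T_b) = 24.3·(24.2 − T_b)
T_b = (40.4·18.3 − 24.3·24.2) / (40.4 − 24.3) = 151.26 / 16.1 = 9.395 °C ≈ 9.4 °C.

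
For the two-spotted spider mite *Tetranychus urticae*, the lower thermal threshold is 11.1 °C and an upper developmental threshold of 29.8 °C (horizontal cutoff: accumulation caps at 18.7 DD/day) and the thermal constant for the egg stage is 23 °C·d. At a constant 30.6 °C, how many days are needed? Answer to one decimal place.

Temperature 30.6 °C exceeds the upper threshold, so daily accumulation caps at 29.8 − 11.1 = 18.7 DD/day.
Duration = 23 / 18.7 = 1.230 ≈ 1.2 days.

1.2 days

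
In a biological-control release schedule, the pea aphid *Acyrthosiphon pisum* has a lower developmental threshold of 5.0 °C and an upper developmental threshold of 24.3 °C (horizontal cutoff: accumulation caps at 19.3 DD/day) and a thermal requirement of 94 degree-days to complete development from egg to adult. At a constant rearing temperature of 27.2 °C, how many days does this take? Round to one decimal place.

4.9 days

Temperature 27.2 °C exceeds the upper threshold, so daily accumulation caps at 24.3 − 5.0 = 19.3 DD/day.
Duration = 94 / 19.3 = 4.870 ≈ 4.9 days.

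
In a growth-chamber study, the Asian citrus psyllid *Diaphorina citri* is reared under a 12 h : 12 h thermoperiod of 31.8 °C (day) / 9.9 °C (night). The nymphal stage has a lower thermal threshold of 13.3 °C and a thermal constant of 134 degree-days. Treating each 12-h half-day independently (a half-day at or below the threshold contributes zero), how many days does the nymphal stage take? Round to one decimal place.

14.5 days

Day half: max(0, 31.8 − 13.3) × 0.5 = 18.5 × 0.5 = 9.25 DD.
Night half: max(0, 9.9 − 13.3) × 0.5 = 0.0 × 0.5 = 0.00 DD.
Per 24 h: 9.25 DD/day.
Duration = 134 / 9.25 = 14.486 ≈ 14.5 days.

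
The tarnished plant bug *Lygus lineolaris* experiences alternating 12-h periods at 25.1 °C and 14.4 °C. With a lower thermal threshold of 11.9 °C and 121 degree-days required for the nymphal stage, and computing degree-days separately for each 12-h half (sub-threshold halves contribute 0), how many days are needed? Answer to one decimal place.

Day half: max(0, 25.1 − 11.9) × 0.5 = 13.2 × 0.5 = 6.60 DD.
Night half: max(0, 14.4 − 11.9) × 0.5 = 2.5 × 0.5 = 1.25 DD.
Per 24 h: 7.85 DD/day.
Duration = 121 / 7.85 = 15.414 ≈ 15.4 days.

15.4 days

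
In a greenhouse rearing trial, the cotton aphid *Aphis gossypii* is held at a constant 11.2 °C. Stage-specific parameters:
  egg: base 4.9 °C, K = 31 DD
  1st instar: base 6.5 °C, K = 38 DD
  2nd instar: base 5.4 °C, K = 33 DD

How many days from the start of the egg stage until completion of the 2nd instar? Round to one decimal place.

18.7 days

egg: 31 / (11.2 − 4.9) = 31 / 6.3 = 4.921 d.
1st instar: 38 / (11.2 − 6.5) = 38 / 4.7 = 8.085 d.
2nd instar: 33 / (11.2 − 5.4) = 33 / 5.8 = 5.690 d.
Sum = 18.695 ≈ 18.7 days.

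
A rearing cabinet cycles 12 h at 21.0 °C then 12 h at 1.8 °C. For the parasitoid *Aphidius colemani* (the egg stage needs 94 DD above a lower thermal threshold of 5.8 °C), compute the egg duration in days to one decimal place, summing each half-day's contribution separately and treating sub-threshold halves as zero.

Day half: max(0, 21.0 − 5.8) × 0.5 = 15.2 × 0.5 = 7.60 DD.
Night half: max(0, 1.8 − 5.8) × 0.5 = 0.0 × 0.5 = 0.00 DD.
Per 24 h: 7.60 DD/day.
Duration = 94 / 7.60 = 12.368 ≈ 12.4 days.

12.4 days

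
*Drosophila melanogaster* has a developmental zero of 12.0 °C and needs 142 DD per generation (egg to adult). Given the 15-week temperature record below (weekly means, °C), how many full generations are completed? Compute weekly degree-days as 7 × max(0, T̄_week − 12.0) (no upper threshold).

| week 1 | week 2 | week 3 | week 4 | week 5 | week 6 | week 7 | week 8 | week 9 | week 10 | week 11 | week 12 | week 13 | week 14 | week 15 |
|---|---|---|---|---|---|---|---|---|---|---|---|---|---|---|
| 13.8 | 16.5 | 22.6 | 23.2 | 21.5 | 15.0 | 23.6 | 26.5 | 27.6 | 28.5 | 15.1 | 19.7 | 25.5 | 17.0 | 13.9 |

Weekly DD (7 × max(0, T̄ − 12.0)): 12.6, 31.5, 74.2, 78.4, 66.5, 21.0, 81.2, 101.5, 109.2, 115.5, 21.7, 53.9, 94.5, 35.0, 13.3.
Season total = 910.0 DD.
Complete generations = ⌊910.0 / 142⌋ = 6.

6 generations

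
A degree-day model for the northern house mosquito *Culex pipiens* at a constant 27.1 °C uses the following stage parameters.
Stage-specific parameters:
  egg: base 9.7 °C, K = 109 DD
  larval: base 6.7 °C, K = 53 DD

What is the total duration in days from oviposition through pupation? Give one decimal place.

8.9 days

egg: 109 / (27.1 − 9.7) = 109 / 17.4 = 6.264 d.
larval: 53 / (27.1 − 6.7) = 53 / 20.4 = 2.598 d.
Sum = 8.862 ≈ 8.9 days.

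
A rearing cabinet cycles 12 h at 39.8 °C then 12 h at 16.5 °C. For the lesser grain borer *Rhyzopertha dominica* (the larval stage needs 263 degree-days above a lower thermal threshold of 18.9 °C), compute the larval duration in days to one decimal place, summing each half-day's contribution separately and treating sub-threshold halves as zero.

25.2 days

Day half: max(0, 39.8 − 18.9) × 0.5 = 20.9 × 0.5 = 10.45 DD.
Night half: max(0, 16.5 − 18.9) × 0.5 = 0.0 × 0.5 = 0.00 DD.
Per 24 h: 10.45 DD/day.
Duration = 263 / 10.45 = 25.167 ≈ 25.2 days.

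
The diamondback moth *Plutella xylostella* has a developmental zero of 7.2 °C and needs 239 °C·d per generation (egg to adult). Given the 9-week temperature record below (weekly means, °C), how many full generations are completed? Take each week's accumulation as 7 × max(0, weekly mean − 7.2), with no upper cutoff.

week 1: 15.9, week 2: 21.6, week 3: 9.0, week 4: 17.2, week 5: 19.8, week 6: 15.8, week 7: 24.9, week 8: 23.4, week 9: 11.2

Weekly DD (7 × max(0, T̄ − 7.2)): 60.9, 100.8, 12.6, 70.0, 88.2, 60.2, 123.9, 113.4, 28.0.
Season total = 658.0 DD.
Complete generations = ⌊658.0 / 239⌋ = 2.

2 generations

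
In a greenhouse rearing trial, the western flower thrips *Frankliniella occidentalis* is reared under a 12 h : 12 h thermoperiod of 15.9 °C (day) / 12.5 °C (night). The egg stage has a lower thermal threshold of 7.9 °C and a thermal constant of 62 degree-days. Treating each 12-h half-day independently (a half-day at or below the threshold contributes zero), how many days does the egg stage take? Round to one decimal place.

9.8 days

Day half: max(0, 15.9 − 7.9) × 0.5 = 8.0 × 0.5 = 4.00 DD.
Night half: max(0, 12.5 − 7.9) × 0.5 = 4.6 × 0.5 = 2.30 DD.
Per 24 h: 6.30 DD/day.
Duration = 62 / 6.30 = 9.841 ≈ 9.8 days.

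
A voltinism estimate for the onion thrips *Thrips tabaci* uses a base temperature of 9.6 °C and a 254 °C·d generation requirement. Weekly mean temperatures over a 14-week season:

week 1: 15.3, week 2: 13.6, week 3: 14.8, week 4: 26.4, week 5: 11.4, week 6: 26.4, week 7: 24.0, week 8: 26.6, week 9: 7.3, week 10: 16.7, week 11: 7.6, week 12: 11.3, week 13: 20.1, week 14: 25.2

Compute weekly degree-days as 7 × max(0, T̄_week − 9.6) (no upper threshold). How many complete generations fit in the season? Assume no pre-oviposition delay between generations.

Weekly DD (7 × max(0, T̄ − 9.6)): 39.9, 28.0, 36.4, 117.6, 12.6, 117.6, 100.8, 119.0, 0.0, 49.7, 0.0, 11.9, 73.5, 109.2.
Season total = 816.2 DD.
Complete generations = ⌊816.2 / 254⌋ = 3.

3 generations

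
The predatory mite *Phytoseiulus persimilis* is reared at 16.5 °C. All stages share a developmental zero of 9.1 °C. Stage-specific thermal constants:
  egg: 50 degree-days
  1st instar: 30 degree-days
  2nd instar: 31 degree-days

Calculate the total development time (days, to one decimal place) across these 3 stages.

15.0 days

Daily accumulation at 16.5 °C = 16.5 − 9.1 = 7.4 DD/day.
Total K = 50 + 30 + 31 = 111 DD.
Total duration = 111 / 7.4 = 15.000 ≈ 15.0 days.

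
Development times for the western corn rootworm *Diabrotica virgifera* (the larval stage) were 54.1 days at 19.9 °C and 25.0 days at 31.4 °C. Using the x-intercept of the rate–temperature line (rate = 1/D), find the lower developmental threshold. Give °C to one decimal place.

10.0 °C

Linear rate model ⇒ the product D·(T − T_b) is constant across temperatures.
54.1·(19.9 − T_b) = 25.0·(31.4 − T_b)
T_b = (54.1·19.9 − 25.0·31.4) / (54.1 − 25.0) = 291.59 / 29.1 = 10.020 °C ≈ 10.0 °C.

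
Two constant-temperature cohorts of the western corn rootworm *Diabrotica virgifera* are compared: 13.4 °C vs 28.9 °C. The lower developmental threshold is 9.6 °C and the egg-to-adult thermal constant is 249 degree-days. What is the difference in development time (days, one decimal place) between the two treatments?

52.6 days

At 13.4 °C: 249 / (13.4 − 9.6) = 249 / 3.8 = 65.526 d.
At 28.9 °C: 249 / (28.9 − 9.6) = 249 / 19.3 = 12.902 d.
Difference = |65.526 − 12.902| = 52.625 ≈ 52.6 days.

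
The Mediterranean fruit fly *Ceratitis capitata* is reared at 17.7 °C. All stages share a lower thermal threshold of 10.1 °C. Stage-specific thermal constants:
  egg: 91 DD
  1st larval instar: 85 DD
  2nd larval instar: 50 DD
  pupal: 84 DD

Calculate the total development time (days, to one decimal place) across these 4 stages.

Daily accumulation at 17.7 °C = 17.7 − 10.1 = 7.6 DD/day.
Total K = 91 + 85 + 50 + 84 = 310 DD.
Total duration = 310 / 7.6 = 40.789 ≈ 40.8 days.

40.8 days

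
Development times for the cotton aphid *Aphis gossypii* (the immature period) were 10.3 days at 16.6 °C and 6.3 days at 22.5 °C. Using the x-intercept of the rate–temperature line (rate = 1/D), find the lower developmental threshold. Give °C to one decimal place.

Equal thermal constants: D₁(T₁ − T_b) = D₂(T₂ − T_b).
10.3·(16.6 − T_b) = 6.3·(22.5 − T_b)
T_b = (10.3·16.6 − 6.3·22.5) / (10.3 − 6.3) = 29.23 / 4.0 = 7.308 °C ≈ 7.3 °C.

7.3 °C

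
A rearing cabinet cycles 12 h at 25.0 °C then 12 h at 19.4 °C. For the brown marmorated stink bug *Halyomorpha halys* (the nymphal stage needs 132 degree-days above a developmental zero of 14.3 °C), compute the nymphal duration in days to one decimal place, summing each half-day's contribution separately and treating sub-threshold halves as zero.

16.7 days

Day half: max(0, 25.0 − 14.3) × 0.5 = 10.7 × 0.5 = 5.35 DD.
Night half: max(0, 19.4 − 14.3) × 0.5 = 5.1 × 0.5 = 2.55 DD.
Per 24 h: 7.90 DD/day.
Duration = 132 / 7.90 = 16.709 ≈ 16.7 days.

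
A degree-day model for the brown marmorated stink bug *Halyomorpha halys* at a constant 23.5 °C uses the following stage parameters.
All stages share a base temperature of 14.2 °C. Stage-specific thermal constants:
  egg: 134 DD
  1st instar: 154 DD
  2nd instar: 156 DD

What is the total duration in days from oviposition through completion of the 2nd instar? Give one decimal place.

Daily accumulation at 23.5 °C = 23.5 − 14.2 = 9.3 DD/day.
Total K = 134 + 154 + 156 = 444 DD.
Total duration = 444 / 9.3 = 47.742 ≈ 47.7 days.

47.7 days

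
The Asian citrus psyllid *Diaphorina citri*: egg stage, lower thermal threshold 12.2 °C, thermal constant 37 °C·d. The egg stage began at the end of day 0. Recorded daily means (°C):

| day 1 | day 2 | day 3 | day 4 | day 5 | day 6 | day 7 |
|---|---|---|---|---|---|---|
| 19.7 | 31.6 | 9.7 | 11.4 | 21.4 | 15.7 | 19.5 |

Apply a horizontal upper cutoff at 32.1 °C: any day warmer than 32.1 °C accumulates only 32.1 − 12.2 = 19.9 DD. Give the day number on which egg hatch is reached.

day 6

Daily DD above 12.2 °C (capped at 19.9): 7.5, 19.4, 0.0, 0.0, 9.2, 3.5, 7.3.
Cumulative: 7.5, 26.9, 26.9, 26.9, 36.1, 39.6, 46.9.
The total first reaches 37 DD on day 6.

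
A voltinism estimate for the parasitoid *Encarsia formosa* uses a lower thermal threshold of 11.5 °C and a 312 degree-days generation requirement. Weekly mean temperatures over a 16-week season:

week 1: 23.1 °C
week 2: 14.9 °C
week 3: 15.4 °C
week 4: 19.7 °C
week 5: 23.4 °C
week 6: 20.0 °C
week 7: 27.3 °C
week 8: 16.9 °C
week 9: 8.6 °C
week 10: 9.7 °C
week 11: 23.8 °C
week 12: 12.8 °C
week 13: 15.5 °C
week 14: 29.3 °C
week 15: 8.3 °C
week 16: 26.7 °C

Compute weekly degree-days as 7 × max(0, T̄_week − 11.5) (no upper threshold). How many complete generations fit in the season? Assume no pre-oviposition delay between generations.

Weekly DD (7 × max(0, T̄ − 11.5)): 81.2, 23.8, 27.3, 57.4, 83.3, 59.5, 110.6, 37.8, 0.0, 0.0, 86.1, 9.1, 28.0, 124.6, 0.0, 106.4.
Season total = 835.1 DD.
Complete generations = ⌊835.1 / 312⌋ = 2.

2 generations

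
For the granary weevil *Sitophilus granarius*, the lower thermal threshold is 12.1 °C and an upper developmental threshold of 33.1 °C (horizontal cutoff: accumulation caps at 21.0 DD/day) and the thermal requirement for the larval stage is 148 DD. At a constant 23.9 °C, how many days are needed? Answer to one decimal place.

Daily accumulation = 23.9 − 12.1 = 11.8 DD/day.
Duration = 148 / 11.8 = 12.542 ≈ 12.5 days.

12.5 days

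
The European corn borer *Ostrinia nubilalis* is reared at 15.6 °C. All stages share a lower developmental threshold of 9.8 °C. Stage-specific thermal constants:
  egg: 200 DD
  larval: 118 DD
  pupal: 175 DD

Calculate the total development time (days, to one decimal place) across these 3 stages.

85.0 days

Daily accumulation at 15.6 °C = 15.6 − 9.8 = 5.8 DD/day.
Total K = 200 + 118 + 175 = 493 DD.
Total duration = 493 / 5.8 = 85.000 ≈ 85.0 days.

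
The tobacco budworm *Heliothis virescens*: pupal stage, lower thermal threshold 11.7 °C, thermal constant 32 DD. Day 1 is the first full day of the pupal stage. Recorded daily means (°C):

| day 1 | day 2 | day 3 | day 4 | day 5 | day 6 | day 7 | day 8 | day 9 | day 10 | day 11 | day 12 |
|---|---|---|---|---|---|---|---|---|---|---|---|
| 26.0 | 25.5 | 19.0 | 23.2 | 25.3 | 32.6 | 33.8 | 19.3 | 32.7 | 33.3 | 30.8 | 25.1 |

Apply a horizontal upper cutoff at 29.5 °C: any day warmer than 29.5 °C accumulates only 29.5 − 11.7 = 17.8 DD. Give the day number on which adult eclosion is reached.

Daily DD above 11.7 °C (capped at 17.8): 14.3, 13.8, 7.3, 11.5, 13.6, 17.8, 17.8, 7.6, 17.8, 17.8, 17.8, 13.4.
Cumulative: 14.3, 28.1, 35.4, 46.9, 60.5, 78.3, 96.1, 103.7, 121.5, 139.3, 157.1, 170.5.
The total first reaches 32 DD on day 3.

day 3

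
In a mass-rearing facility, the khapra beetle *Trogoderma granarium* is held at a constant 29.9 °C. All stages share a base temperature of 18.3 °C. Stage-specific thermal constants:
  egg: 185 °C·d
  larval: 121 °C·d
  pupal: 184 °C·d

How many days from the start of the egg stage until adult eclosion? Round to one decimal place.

42.2 days

Daily accumulation at 29.9 °C = 29.9 − 18.3 = 11.6 DD/day.
Total K = 185 + 121 + 184 = 490 DD.
Total duration = 490 / 11.6 = 42.241 ≈ 42.2 days.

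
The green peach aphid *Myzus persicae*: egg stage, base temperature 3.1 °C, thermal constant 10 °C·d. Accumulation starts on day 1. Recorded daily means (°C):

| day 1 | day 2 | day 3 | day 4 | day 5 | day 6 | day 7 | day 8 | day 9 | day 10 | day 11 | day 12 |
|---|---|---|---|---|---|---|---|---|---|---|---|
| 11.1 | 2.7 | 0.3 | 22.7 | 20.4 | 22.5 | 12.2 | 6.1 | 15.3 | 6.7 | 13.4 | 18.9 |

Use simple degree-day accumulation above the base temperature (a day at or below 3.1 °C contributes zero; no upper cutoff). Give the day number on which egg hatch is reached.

Daily DD above 3.1 °C: 8.0, 0.0, 0.0, 19.6, 17.3, 19.4, 9.1, 3.0, 12.2, 3.6, 10.3, 15.8.
Cumulative: 8.0, 8.0, 8.0, 27.6, 44.9, 64.3, 73.4, 76.4, 88.6, 92.2, 102.5, 118.3.
The total first reaches 10 DD on day 4.

day 4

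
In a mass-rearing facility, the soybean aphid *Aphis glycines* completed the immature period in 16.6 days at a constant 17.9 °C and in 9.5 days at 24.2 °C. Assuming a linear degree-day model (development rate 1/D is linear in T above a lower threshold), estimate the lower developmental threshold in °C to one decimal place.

9.5 °C

Under the model K = D·(T − T_b), so D₁·(T₁ − T_b) = D₂·(T₂ − T_b).
16.6·(17.9 − T_b) = 9.5·(24.2 − T_b)
T_b = (16.6·17.9 − 9.5·24.2) / (16.6 − 9.5) = 67.24 / 7.1 = 9.470 °C ≈ 9.5 °C.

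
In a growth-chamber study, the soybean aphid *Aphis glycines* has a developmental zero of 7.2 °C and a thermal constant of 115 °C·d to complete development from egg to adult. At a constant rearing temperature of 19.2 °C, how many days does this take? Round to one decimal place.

Daily accumulation = 19.2 − 7.2 = 12.0 DD/day.
Duration = 115 / 12.0 = 9.583 ≈ 9.6 days.

9.6 days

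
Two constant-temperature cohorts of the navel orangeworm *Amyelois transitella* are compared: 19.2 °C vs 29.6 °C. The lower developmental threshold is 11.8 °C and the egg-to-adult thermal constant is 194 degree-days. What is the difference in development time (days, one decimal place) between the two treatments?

15.3 days

At 19.2 °C: 194 / (19.2 − 11.8) = 194 / 7.4 = 26.216 d.
At 29.6 °C: 194 / (29.6 − 11.8) = 194 / 17.8 = 10.899 d.
Difference = |26.216 − 10.899| = 15.317 ≈ 15.3 days.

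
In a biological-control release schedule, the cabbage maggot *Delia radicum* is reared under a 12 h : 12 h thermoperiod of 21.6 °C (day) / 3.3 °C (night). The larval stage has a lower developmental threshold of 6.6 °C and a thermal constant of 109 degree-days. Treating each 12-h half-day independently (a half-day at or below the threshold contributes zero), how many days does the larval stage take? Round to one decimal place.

14.5 days

Day half: max(0, 21.6 − 6.6) × 0.5 = 15.0 × 0.5 = 7.50 DD.
Night half: max(0, 3.3 − 6.6) × 0.5 = 0.0 × 0.5 = 0.00 DD.
Per 24 h: 7.50 DD/day.
Duration = 109 / 7.50 = 14.533 ≈ 14.5 days.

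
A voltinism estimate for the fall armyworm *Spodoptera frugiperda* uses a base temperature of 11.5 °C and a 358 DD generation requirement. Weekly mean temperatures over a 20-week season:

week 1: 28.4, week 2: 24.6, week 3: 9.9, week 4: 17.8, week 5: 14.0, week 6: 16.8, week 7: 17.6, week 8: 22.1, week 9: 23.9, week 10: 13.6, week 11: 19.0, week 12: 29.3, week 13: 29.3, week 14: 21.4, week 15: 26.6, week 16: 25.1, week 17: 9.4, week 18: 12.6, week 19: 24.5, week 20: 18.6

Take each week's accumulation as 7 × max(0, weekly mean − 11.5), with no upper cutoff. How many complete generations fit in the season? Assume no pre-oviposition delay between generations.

3 generations

Weekly DD (7 × max(0, T̄ − 11.5)): 118.3, 91.7, 0.0, 44.1, 17.5, 37.1, 42.7, 74.2, 86.8, 14.7, 52.5, 124.6, 124.6, 69.3, 105.7, 95.2, 0.0, 7.7, 91.0, 49.7.
Season total = 1247.4 DD.
Complete generations = ⌊1247.4 / 358⌋ = 3.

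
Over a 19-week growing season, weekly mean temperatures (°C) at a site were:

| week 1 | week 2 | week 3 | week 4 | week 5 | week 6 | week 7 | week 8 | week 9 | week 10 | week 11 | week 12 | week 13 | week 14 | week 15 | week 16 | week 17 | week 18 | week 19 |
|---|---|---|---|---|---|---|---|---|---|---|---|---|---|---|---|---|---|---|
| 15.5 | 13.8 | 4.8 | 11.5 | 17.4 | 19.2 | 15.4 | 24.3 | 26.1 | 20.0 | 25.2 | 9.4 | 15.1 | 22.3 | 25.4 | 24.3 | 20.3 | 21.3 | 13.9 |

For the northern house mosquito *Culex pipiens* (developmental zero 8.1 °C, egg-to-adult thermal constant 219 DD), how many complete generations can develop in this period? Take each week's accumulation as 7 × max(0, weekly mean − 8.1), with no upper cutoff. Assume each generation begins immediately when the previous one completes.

Weekly DD (7 × max(0, T̄ − 8.1)): 51.8, 39.9, 0.0, 23.8, 65.1, 77.7, 51.1, 113.4, 126.0, 83.3, 119.7, 9.1, 49.0, 99.4, 121.1, 113.4, 85.4, 92.4, 40.6.
Season total = 1362.2 DD.
Complete generations = ⌊1362.2 / 219⌋ = 6.

6 generations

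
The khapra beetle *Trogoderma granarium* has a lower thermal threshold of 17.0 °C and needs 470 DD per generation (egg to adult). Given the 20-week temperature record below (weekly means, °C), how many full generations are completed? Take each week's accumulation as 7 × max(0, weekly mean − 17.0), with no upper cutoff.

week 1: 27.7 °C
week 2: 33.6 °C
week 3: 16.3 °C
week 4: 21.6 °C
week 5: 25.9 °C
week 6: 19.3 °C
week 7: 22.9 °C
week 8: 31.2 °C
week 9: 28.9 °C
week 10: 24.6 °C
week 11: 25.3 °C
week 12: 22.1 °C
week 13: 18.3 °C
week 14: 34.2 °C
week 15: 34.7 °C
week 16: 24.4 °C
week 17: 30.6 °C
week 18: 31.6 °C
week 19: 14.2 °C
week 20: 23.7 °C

Weekly DD (7 × max(0, T̄ − 17.0)): 74.9, 116.2, 0.0, 32.2, 62.3, 16.1, 41.3, 99.4, 83.3, 53.2, 58.1, 35.7, 9.1, 120.4, 123.9, 51.8, 95.2, 102.2, 0.0, 46.9.
Season total = 1222.2 DD.
Complete generations = ⌊1222.2 / 470⌋ = 2.

2 generations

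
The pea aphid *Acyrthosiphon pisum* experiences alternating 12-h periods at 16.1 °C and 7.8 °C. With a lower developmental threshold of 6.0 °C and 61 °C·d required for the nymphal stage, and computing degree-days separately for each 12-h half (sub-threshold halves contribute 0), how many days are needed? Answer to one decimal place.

Day half: max(0, 16.1 − 6.0) × 0.5 = 10.1 × 0.5 = 5.05 DD.
Night half: max(0, 7.8 − 6.0) × 0.5 = 1.8 × 0.5 = 0.90 DD.
Per 24 h: 5.95 DD/day.
Duration = 61 / 5.95 = 10.252 ≈ 10.3 days.

10.3 days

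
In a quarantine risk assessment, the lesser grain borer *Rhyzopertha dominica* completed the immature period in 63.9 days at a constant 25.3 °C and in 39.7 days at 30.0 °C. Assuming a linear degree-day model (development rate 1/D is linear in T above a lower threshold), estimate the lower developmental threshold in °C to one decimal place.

17.6 °C

Equal thermal constants: D₁(T₁ − T_b) = D₂(T₂ − T_b).
63.9·(25.3 − T_b) = 39.7·(30.0 − T_b)
T_b = (63.9·25.3 − 39.7·30.0) / (63.9 − 39.7) = 425.67 / 24.2 = 17.590 °C ≈ 17.6 °C.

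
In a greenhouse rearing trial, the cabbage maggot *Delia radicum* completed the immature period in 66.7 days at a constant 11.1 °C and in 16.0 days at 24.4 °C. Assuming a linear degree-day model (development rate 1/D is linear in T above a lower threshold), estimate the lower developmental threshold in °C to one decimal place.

Under the model K = D·(T − T_b), so D₁·(T₁ − T_b) = D₂·(T₂ − T_b).
66.7·(11.1 − T_b) = 16.0·(24.4 − T_b)
T_b = (66.7·11.1 − 16.0·24.4) / (66.7 − 16.0) = 349.97 / 50.7 = 6.903 °C ≈ 6.9 °C.

6.9 °C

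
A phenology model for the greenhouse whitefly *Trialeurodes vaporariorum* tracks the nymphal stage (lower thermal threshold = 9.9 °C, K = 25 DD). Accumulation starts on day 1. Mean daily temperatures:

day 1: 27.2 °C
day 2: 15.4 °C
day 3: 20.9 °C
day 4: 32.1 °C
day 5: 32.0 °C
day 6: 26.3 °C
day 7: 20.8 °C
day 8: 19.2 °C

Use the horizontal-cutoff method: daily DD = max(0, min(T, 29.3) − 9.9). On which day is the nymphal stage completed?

Daily DD above 9.9 °C (capped at 19.4): 17.3, 5.5, 11.0, 19.4, 19.4, 16.4, 10.9, 9.3.
Cumulative: 17.3, 22.8, 33.8, 53.2, 72.6, 89.0, 99.9, 109.2.
The total first reaches 25 DD on day 3.

day 3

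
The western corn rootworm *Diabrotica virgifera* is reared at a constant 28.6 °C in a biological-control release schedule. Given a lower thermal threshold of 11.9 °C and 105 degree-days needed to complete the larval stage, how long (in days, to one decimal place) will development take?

Daily accumulation = 28.6 − 11.9 = 16.7 DD/day.
Duration = 105 / 16.7 = 6.287 ≈ 6.3 days.

6.3 days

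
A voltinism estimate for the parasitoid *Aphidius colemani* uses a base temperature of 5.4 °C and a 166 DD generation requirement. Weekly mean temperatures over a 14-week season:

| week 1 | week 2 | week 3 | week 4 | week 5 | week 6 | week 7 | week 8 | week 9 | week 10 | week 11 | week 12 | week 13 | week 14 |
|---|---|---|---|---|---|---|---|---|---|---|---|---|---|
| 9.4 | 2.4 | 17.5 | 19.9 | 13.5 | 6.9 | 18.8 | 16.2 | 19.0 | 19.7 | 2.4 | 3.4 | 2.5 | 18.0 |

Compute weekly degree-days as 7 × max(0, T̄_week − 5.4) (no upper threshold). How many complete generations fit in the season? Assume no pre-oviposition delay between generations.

4 generations

Weekly DD (7 × max(0, T̄ − 5.4)): 28.0, 0.0, 84.7, 101.5, 56.7, 10.5, 93.8, 75.6, 95.2, 100.1, 0.0, 0.0, 0.0, 88.2.
Season total = 734.3 DD.
Complete generations = ⌊734.3 / 166⌋ = 4.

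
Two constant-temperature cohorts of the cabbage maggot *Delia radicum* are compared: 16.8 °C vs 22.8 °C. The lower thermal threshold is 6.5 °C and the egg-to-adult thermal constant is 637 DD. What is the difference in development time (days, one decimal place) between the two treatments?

At 16.8 °C: 637 / (16.8 − 6.5) = 637 / 10.3 = 61.845 d.
At 22.8 °C: 637 / (22.8 − 6.5) = 637 / 16.3 = 39.080 d.
Difference = |61.845 − 39.080| = 22.765 ≈ 22.8 days.

22.8 days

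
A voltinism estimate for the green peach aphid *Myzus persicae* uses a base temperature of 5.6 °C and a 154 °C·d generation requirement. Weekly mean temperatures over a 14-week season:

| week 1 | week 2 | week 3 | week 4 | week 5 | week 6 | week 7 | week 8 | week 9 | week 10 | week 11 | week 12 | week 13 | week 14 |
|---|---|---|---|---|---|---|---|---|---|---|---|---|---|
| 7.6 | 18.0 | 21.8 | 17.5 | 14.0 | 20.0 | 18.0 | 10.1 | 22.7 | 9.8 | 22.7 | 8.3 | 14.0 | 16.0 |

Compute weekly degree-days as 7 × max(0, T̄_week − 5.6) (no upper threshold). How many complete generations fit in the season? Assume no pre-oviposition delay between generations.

6 generations

Weekly DD (7 × max(0, T̄ − 5.6)): 14.0, 86.8, 113.4, 83.3, 58.8, 100.8, 86.8, 31.5, 119.7, 29.4, 119.7, 18.9, 58.8, 72.8.
Season total = 994.7 DD.
Complete generations = ⌊994.7 / 154⌋ = 6.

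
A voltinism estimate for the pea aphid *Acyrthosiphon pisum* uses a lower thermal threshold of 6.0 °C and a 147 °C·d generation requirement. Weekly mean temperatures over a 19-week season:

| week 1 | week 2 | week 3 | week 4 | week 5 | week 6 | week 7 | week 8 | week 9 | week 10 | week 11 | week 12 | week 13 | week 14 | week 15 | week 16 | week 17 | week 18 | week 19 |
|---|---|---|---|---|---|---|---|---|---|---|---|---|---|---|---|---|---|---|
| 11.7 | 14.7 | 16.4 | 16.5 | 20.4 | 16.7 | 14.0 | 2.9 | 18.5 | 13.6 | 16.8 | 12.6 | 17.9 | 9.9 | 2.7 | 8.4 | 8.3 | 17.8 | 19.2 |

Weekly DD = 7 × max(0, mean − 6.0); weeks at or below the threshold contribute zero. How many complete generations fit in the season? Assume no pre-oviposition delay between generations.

7 generations

Weekly DD (7 × max(0, T̄ − 6.0)): 39.9, 60.9, 72.8, 73.5, 100.8, 74.9, 56.0, 0.0, 87.5, 53.2, 75.6, 46.2, 83.3, 27.3, 0.0, 16.8, 16.1, 82.6, 92.4.
Season total = 1059.8 DD.
Complete generations = ⌊1059.8 / 147⌋ = 7.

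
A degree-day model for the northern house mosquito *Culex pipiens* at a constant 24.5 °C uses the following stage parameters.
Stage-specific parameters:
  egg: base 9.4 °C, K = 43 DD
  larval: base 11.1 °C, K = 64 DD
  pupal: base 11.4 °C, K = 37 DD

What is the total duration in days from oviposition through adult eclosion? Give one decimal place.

egg: 43 / (24.5 − 9.4) = 43 / 15.1 = 2.848 d.
larval: 64 / (24.5 − 11.1) = 64 / 13.4 = 4.776 d.
pupal: 37 / (24.5 − 11.4) = 37 / 13.1 = 2.824 d.
Sum = 10.448 ≈ 10.4 days.

10.4 days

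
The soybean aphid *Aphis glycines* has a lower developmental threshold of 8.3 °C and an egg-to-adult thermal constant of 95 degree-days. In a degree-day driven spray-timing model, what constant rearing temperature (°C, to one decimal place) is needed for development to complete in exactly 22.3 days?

Required daily accumulation = 95 / 22.3 = 4.260 DD/day.
T = T_base + 4.260 = 8.3 + 4.260 = 12.560 ≈ 12.6 °C.

12.6 °C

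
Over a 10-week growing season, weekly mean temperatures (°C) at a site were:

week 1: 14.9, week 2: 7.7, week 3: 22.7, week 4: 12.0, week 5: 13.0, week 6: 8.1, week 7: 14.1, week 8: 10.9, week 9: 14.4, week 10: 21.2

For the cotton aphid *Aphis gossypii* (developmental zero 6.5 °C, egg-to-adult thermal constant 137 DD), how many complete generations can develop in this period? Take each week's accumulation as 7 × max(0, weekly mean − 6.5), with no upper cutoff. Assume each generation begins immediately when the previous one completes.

Weekly DD (7 × max(0, T̄ − 6.5)): 58.8, 8.4, 113.4, 38.5, 45.5, 11.2, 53.2, 30.8, 55.3, 102.9.
Season total = 518.0 DD.
Complete generations = ⌊518.0 / 137⌋ = 3.

3 generations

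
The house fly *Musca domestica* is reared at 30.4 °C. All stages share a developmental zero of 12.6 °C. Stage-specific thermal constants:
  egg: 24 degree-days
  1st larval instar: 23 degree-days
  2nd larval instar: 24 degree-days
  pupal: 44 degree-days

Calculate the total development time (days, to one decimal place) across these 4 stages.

Daily accumulation at 30.4 °C = 30.4 − 12.6 = 17.8 DD/day.
Total K = 24 + 23 + 24 + 44 = 115 DD.
Total duration = 115 / 17.8 = 6.461 ≈ 6.5 days.

6.5 days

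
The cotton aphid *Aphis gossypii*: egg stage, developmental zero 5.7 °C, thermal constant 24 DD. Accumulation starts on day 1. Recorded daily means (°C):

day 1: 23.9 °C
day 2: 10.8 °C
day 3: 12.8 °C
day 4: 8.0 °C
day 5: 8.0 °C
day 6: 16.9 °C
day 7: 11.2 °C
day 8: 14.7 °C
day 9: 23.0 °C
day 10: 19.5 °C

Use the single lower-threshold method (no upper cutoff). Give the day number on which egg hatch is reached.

day 3

Daily DD above 5.7 °C: 18.2, 5.1, 7.1, 2.3, 2.3, 11.2, 5.5, 9.0, 17.3, 13.8.
Cumulative: 18.2, 23.3, 30.4, 32.7, 35.0, 46.2, 51.7, 60.7, 78.0, 91.8.
The total first reaches 24 DD on day 3.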